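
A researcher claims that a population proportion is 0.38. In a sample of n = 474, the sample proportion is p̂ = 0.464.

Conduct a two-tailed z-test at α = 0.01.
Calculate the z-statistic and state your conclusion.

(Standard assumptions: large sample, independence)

Answer: z = 3.7677, reject H₀

Derivation:
H₀: p = 0.38, H₁: p ≠ 0.38
Standard error: SE = √(p₀(1-p₀)/n) = √(0.38×0.62/474) = 0.022295
z-statistic: z = (p̂ - p₀)/SE = (0.464 - 0.38)/0.022295 = 3.7677
Critical value: z_0.005 = ±2.576
p-value = 0.0002
Decision: reject H₀ at α = 0.01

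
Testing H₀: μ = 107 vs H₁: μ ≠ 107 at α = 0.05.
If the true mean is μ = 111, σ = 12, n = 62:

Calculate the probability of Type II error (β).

Answer: β ≈ 0.2531

Derivation:
SE = σ/√n = 12/√62 = 1.5240
Critical values: μ₀ ± z_0.025×SE = 107 ± 1.960×1.5240
Acceptance region: (104.0130, 109.9870)
Under H₁ (μ = 111): z_high = (109.9870 - 111)/1.5240 = -0.6647, z_low = (104.0130 - 111)/1.5240 = -4.5846
β = P(not reject | H₁) = Φ(-0.6647) - Φ(-4.5846) ≈ 0.2531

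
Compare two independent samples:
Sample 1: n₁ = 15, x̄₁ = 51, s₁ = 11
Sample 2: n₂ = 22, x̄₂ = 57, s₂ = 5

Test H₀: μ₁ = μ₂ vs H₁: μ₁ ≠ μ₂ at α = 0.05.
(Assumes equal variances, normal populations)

Pooled variance: s²_p = [14×11² + 21×5²]/(35) = 63.4000
s_p = 7.9624
SE = s_p×√(1/n₁ + 1/n₂) = 7.9624×√(1/15 + 1/22) = 2.6662
t = (x̄₁ - x̄₂)/SE = (51 - 57)/2.6662 = -2.2504
df = 35, t-critical = ±2.030
Decision: reject H₀

Answer: t = -2.2504, reject H₀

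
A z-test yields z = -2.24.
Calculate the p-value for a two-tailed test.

Answer: p-value ≈ 0.0251

Derivation:
For z = -2.24:
p = 2×P(Z > |-2.24|) = 2×(1 - Φ(2.24)) = 0.0251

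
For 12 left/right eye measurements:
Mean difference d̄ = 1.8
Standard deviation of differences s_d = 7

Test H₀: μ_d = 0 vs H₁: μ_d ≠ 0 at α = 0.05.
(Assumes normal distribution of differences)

df = n - 1 = 11
SE = s_d/√n = 7/√12 = 2.0207
t = d̄/SE = 1.8/2.0207 = 0.8908
Critical value: t_{0.025,11} = ±2.201
p-value ≈ 0.3921
Decision: fail to reject H₀

Answer: t = 0.8908, fail to reject H₀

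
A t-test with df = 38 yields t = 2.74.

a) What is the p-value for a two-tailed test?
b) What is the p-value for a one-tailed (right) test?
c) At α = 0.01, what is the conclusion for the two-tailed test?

Answer: a) 0.0093, b) 0.0047, c) reject H₀

Derivation:
Using t-distribution with df = 38:
a) Two-tailed: p = 2×P(T > 2.74) = 0.0093
b) One-tailed: p = P(T > 2.74) = 0.0047
c) 0.0093 < 0.01, reject H₀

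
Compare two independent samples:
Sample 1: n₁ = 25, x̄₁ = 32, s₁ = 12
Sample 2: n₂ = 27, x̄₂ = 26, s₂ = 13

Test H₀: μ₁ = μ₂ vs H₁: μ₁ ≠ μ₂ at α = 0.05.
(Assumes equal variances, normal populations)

Pooled variance: s²_p = [24×12² + 26×13²]/(50) = 157.0000
s_p = 12.5300
SE = s_p×√(1/n₁ + 1/n₂) = 12.5300×√(1/25 + 1/27) = 3.4778
t = (x̄₁ - x̄₂)/SE = (32 - 26)/3.4778 = 1.7252
df = 50, t-critical = ±2.009
Decision: fail to reject H₀

Answer: t = 1.7252, fail to reject H₀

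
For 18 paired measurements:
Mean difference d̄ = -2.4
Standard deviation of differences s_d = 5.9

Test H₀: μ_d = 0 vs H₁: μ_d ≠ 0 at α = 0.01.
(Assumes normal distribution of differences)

df = n - 1 = 17
SE = s_d/√n = 5.9/√18 = 1.3906
t = d̄/SE = -2.4/1.3906 = -1.7259
Critical value: t_{0.005,17} = ±2.898
p-value ≈ 0.1025
Decision: fail to reject H₀

Answer: t = -1.7259, fail to reject H₀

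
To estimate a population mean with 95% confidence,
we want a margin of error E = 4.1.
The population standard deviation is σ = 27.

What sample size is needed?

Answer: n = 167

Derivation:
z_0.025 = 1.960
n = (z×σ/E)² = (1.960×27/4.1)²
n = 166.5988
Round up: n = 167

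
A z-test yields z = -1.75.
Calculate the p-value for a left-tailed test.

Answer: p-value ≈ 0.0401

Derivation:
For z = -1.75:
p = P(Z < -1.75) = Φ(-1.75) = 0.0401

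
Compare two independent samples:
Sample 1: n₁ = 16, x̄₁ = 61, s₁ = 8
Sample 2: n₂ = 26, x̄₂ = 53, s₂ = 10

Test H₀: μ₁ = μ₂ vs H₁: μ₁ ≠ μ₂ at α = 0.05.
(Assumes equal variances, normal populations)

Pooled variance: s²_p = [15×8² + 25×10²]/(40) = 86.5000
s_p = 9.3005
SE = s_p×√(1/n₁ + 1/n₂) = 9.3005×√(1/16 + 1/26) = 2.9552
t = (x̄₁ - x̄₂)/SE = (61 - 53)/2.9552 = 2.7071
df = 40, t-critical = ±2.021
Decision: reject H₀

Answer: t = 2.7071, reject H₀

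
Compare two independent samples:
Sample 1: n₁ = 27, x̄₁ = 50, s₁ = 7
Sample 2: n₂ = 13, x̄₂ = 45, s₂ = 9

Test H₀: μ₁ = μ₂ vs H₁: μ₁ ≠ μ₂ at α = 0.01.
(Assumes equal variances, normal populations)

Pooled variance: s²_p = [26×7² + 12×9²]/(38) = 59.1053
s_p = 7.6880
SE = s_p×√(1/n₁ + 1/n₂) = 7.6880×√(1/27 + 1/13) = 2.5953
t = (x̄₁ - x̄₂)/SE = (50 - 45)/2.5953 = 1.9266
df = 38, t-critical = ±2.712
Decision: fail to reject H₀

Answer: t = 1.9266, fail to reject H₀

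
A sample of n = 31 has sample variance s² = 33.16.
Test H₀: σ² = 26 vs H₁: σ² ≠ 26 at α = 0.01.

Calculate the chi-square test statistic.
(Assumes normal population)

df = n - 1 = 30
χ² = (n-1)s²/σ₀² = 30×33.16/26 = 38.2615
Critical values: χ²_{0.995,30} = 13.787, χ²_{0.005,30} = 53.672
Rejection region: χ² < 13.787 or χ² > 53.672
Decision: fail to reject H₀

Answer: χ² = 38.2615, fail to reject H₀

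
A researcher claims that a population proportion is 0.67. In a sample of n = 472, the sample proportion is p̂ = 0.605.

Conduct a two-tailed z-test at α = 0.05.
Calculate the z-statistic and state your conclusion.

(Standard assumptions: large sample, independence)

Answer: z = -3.0033, reject H₀

Derivation:
H₀: p = 0.67, H₁: p ≠ 0.67
Standard error: SE = √(p₀(1-p₀)/n) = √(0.67×0.33/472) = 0.021643
z-statistic: z = (p̂ - p₀)/SE = (0.605 - 0.67)/0.021643 = -3.0033
Critical value: z_0.025 = ±1.960
p-value = 0.0027
Decision: reject H₀ at α = 0.05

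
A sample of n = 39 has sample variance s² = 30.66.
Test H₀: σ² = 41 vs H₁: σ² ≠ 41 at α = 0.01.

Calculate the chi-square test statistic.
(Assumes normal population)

df = n - 1 = 38
χ² = (n-1)s²/σ₀² = 38×30.66/41 = 28.4166
Critical values: χ²_{0.995,38} = 19.289, χ²_{0.005,38} = 64.181
Rejection region: χ² < 19.289 or χ² > 64.181
Decision: fail to reject H₀

Answer: χ² = 28.4166, fail to reject H₀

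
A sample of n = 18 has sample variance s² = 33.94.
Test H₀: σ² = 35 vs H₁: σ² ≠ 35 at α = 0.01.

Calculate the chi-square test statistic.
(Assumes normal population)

Answer: χ² = 16.4851, fail to reject H₀

Derivation:
df = n - 1 = 17
χ² = (n-1)s²/σ₀² = 17×33.94/35 = 16.4851
Critical values: χ²_{0.995,17} = 5.697, χ²_{0.005,17} = 35.718
Rejection region: χ² < 5.697 or χ² > 35.718
Decision: fail to reject H₀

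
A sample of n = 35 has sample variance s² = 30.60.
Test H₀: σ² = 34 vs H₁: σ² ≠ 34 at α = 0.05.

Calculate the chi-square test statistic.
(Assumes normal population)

df = n - 1 = 34
χ² = (n-1)s²/σ₀² = 34×30.60/34 = 30.6000
Critical values: χ²_{0.975,34} = 19.806, χ²_{0.025,34} = 51.966
Rejection region: χ² < 19.806 or χ² > 51.966
Decision: fail to reject H₀

Answer: χ² = 30.6000, fail to reject H₀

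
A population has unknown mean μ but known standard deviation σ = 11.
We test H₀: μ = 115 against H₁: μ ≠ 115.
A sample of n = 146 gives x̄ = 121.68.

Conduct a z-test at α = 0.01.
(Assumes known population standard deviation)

Answer: z = 7.3374, reject H₀

Derivation:
Standard error: SE = σ/√n = 11/√146 = 0.9104
z-statistic: z = (x̄ - μ₀)/SE = (121.68 - 115)/0.9104 = 7.3374
Critical value: ±2.576
p-value < 0.0001
Decision: reject H₀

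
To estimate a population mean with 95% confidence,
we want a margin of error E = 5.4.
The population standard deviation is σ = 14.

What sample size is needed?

z_0.025 = 1.960
n = (z×σ/E)² = (1.960×14/5.4)²
n = 25.8215
Round up: n = 26

Answer: n = 26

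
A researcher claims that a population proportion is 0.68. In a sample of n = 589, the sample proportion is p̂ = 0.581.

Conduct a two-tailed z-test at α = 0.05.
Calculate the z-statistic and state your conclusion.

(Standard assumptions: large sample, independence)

Answer: z = -5.1506, reject H₀

Derivation:
H₀: p = 0.68, H₁: p ≠ 0.68
Standard error: SE = √(p₀(1-p₀)/n) = √(0.68×0.32/589) = 0.019221
z-statistic: z = (p̂ - p₀)/SE = (0.581 - 0.68)/0.019221 = -5.1506
Critical value: z_0.025 = ±1.960
p-value < 0.0001
Decision: reject H₀ at α = 0.05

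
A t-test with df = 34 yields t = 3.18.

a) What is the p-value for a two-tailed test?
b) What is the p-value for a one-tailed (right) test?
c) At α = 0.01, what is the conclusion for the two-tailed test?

Using t-distribution with df = 34:
a) Two-tailed: p = 2×P(T > 3.18) = 0.0031
b) One-tailed: p = P(T > 3.18) = 0.0016
c) 0.0031 < 0.01, reject H₀

Answer: a) 0.0031, b) 0.0016, c) reject H₀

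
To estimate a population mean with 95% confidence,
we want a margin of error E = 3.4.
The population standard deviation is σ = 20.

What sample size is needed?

Answer: n = 133

Derivation:
z_0.025 = 1.960
n = (z×σ/E)² = (1.960×20/3.4)²
n = 132.9273
Round up: n = 133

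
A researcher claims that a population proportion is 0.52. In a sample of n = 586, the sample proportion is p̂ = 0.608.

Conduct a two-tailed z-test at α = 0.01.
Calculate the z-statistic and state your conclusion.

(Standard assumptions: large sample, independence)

H₀: p = 0.52, H₁: p ≠ 0.52
Standard error: SE = √(p₀(1-p₀)/n) = √(0.52×0.48/586) = 0.020638
z-statistic: z = (p̂ - p₀)/SE = (0.608 - 0.52)/0.020638 = 4.2640
Critical value: z_0.005 = ±2.576
p-value < 0.0001
Decision: reject H₀ at α = 0.01

Answer: z = 4.2640, reject H₀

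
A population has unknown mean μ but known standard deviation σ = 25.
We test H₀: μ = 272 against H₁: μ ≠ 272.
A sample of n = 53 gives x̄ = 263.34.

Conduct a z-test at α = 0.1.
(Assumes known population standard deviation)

Answer: z = -2.5218, reject H₀

Derivation:
Standard error: SE = σ/√n = 25/√53 = 3.4340
z-statistic: z = (x̄ - μ₀)/SE = (263.34 - 272)/3.4340 = -2.5218
Critical value: ±1.645
p-value = 0.0117
Decision: reject H₀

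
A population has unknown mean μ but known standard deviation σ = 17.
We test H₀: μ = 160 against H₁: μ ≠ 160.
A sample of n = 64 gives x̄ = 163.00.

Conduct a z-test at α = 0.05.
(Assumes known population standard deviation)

Standard error: SE = σ/√n = 17/√64 = 2.1250
z-statistic: z = (x̄ - μ₀)/SE = (163.00 - 160)/2.1250 = 1.4118
Critical value: ±1.960
p-value = 0.1580
Decision: fail to reject H₀

Answer: z = 1.4118, fail to reject H₀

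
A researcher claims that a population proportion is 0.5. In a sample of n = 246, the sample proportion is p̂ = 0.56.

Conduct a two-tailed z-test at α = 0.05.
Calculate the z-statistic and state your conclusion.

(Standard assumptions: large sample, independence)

H₀: p = 0.5, H₁: p ≠ 0.5
Standard error: SE = √(p₀(1-p₀)/n) = √(0.5×0.5/246) = 0.031879
z-statistic: z = (p̂ - p₀)/SE = (0.56 - 0.5)/0.031879 = 1.8821
Critical value: z_0.025 = ±1.960
p-value = 0.0598
Decision: fail to reject H₀ at α = 0.05

Answer: z = 1.8821, fail to reject H₀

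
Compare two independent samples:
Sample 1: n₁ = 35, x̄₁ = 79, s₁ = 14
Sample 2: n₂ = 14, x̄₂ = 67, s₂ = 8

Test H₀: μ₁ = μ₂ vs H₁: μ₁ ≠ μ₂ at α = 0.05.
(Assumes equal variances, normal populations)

Answer: t = 3.0048, reject H₀

Derivation:
Pooled variance: s²_p = [34×14² + 13×8²]/(47) = 159.4894
s_p = 12.6289
SE = s_p×√(1/n₁ + 1/n₂) = 12.6289×√(1/35 + 1/14) = 3.9936
t = (x̄₁ - x̄₂)/SE = (79 - 67)/3.9936 = 3.0048
df = 47, t-critical = ±2.012
Decision: reject H₀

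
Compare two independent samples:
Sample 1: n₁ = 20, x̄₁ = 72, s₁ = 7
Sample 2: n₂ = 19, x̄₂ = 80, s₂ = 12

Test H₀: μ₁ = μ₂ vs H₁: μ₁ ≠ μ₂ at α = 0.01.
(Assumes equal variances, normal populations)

Pooled variance: s²_p = [19×7² + 18×12²]/(37) = 95.2162
s_p = 9.7579
SE = s_p×√(1/n₁ + 1/n₂) = 9.7579×√(1/20 + 1/19) = 3.1261
t = (x̄₁ - x̄₂)/SE = (72 - 80)/3.1261 = -2.5591
df = 37, t-critical = ±2.715
Decision: fail to reject H₀

Answer: t = -2.5591, fail to reject H₀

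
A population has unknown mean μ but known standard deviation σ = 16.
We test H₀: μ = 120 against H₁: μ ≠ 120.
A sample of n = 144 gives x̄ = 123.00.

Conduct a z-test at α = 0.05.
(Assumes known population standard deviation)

Answer: z = 2.2501, reject H₀

Derivation:
Standard error: SE = σ/√n = 16/√144 = 1.3333
z-statistic: z = (x̄ - μ₀)/SE = (123.00 - 120)/1.3333 = 2.2501
Critical value: ±1.960
p-value = 0.0244
Decision: reject H₀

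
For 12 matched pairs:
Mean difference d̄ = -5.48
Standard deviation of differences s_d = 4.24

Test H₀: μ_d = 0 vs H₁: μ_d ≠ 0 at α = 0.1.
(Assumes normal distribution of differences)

df = n - 1 = 11
SE = s_d/√n = 4.24/√12 = 1.2240
t = d̄/SE = -5.48/1.2240 = -4.4771
Critical value: t_{0.05,11} = ±1.796
p-value ≈ 0.0009
Decision: reject H₀

Answer: t = -4.4771, reject H₀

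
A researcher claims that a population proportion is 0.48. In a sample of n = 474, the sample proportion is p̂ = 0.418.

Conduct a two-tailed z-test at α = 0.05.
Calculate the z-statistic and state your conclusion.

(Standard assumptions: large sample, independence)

H₀: p = 0.48, H₁: p ≠ 0.48
Standard error: SE = √(p₀(1-p₀)/n) = √(0.48×0.52/474) = 0.022947
z-statistic: z = (p̂ - p₀)/SE = (0.418 - 0.48)/0.022947 = -2.7019
Critical value: z_0.025 = ±1.960
p-value = 0.0069
Decision: reject H₀ at α = 0.05

Answer: z = -2.7019, reject H₀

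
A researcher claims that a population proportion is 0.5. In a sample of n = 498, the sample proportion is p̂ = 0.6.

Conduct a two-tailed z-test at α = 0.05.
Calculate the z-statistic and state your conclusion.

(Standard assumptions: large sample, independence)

H₀: p = 0.5, H₁: p ≠ 0.5
Standard error: SE = √(p₀(1-p₀)/n) = √(0.5×0.5/498) = 0.022406
z-statistic: z = (p̂ - p₀)/SE = (0.6 - 0.5)/0.022406 = 4.4631
Critical value: z_0.025 = ±1.960
p-value < 0.0001
Decision: reject H₀ at α = 0.05

Answer: z = 4.4631, reject H₀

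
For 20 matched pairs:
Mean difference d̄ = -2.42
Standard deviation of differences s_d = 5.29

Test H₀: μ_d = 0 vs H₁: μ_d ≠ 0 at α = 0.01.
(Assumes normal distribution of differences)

df = n - 1 = 19
SE = s_d/√n = 5.29/√20 = 1.1829
t = d̄/SE = -2.42/1.1829 = -2.0458
Critical value: t_{0.005,19} = ±2.861
p-value ≈ 0.0549
Decision: fail to reject H₀

Answer: t = -2.0458, fail to reject H₀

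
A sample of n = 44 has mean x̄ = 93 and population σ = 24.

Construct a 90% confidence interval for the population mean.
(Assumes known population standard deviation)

Confidence level: 90%, α = 0.1
z_0.05 = 1.645
SE = σ/√n = 24/√44 = 3.6181
Margin of error = 1.645 × 3.6181 = 5.9518
CI: x̄ ± margin = 93 ± 5.9518
CI: (87.0482, 98.9518)

Answer: (87.0482, 98.9518)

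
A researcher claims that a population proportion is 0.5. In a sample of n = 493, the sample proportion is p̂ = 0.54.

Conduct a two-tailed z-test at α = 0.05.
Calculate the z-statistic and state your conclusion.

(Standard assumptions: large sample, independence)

Answer: z = 1.7763, fail to reject H₀

Derivation:
H₀: p = 0.5, H₁: p ≠ 0.5
Standard error: SE = √(p₀(1-p₀)/n) = √(0.5×0.5/493) = 0.022519
z-statistic: z = (p̂ - p₀)/SE = (0.54 - 0.5)/0.022519 = 1.7763
Critical value: z_0.025 = ±1.960
p-value = 0.0757
Decision: fail to reject H₀ at α = 0.05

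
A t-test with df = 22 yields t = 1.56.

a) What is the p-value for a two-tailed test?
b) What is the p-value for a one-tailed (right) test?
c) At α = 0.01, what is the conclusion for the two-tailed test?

Using t-distribution with df = 22:
a) Two-tailed: p = 2×P(T > 1.56) = 0.1330
b) One-tailed: p = P(T > 1.56) = 0.0665
c) 0.1330 ≥ 0.01, fail to reject H₀

Answer: a) 0.1330, b) 0.0665, c) fail to reject H₀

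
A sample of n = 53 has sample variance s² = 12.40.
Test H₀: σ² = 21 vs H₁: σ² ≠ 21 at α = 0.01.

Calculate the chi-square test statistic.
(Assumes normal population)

Answer: χ² = 30.7048, fail to reject H₀

Derivation:
df = n - 1 = 52
χ² = (n-1)s²/σ₀² = 52×12.40/21 = 30.7048
Critical values: χ²_{0.995,52} = 29.481, χ²_{0.005,52} = 82.001
Rejection region: χ² < 29.481 or χ² > 82.001
Decision: fail to reject H₀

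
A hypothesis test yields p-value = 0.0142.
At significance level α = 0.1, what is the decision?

Compare p-value to α:
0.0142 < 0.1
Decision: reject H₀

Answer: reject H₀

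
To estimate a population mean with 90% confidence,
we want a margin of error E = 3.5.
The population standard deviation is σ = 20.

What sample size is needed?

Answer: n = 89

Derivation:
z_0.05 = 1.645
n = (z×σ/E)² = (1.645×20/3.5)²
n = 88.3600
Round up: n = 89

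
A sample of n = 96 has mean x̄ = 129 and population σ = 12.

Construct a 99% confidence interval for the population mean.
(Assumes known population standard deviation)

Answer: (125.8452, 132.1548)

Derivation:
Confidence level: 99%, α = 0.01
z_0.005 = 2.576
SE = σ/√n = 12/√96 = 1.2247
Margin of error = 2.576 × 1.2247 = 3.1548
CI: x̄ ± margin = 129 ± 3.1548
CI: (125.8452, 132.1548)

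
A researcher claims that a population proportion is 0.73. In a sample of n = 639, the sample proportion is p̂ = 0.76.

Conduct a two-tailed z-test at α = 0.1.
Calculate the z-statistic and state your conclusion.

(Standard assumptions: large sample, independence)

Answer: z = 1.7081, reject H₀

Derivation:
H₀: p = 0.73, H₁: p ≠ 0.73
Standard error: SE = √(p₀(1-p₀)/n) = √(0.73×0.27/639) = 0.017563
z-statistic: z = (p̂ - p₀)/SE = (0.76 - 0.73)/0.017563 = 1.7081
Critical value: z_0.05 = ±1.645
p-value = 0.0876
Decision: reject H₀ at α = 0.1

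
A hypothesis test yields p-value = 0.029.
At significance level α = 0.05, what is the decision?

Compare p-value to α:
0.029 < 0.05
Decision: reject H₀

Answer: reject H₀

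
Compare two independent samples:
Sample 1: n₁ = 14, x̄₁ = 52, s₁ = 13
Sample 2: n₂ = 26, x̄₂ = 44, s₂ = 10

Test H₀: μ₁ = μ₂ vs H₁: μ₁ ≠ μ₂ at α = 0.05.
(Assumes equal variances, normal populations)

Answer: t = 2.1707, reject H₀

Derivation:
Pooled variance: s²_p = [13×13² + 25×10²]/(38) = 123.6053
s_p = 11.1178
SE = s_p×√(1/n₁ + 1/n₂) = 11.1178×√(1/14 + 1/26) = 3.6855
t = (x̄₁ - x̄₂)/SE = (52 - 44)/3.6855 = 2.1707
df = 38, t-critical = ±2.024
Decision: reject H₀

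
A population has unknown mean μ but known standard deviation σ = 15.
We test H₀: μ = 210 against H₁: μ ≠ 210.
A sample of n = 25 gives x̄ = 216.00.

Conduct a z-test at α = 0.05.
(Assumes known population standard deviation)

Answer: z = 2.0000, reject H₀

Derivation:
Standard error: SE = σ/√n = 15/√25 = 3.0000
z-statistic: z = (x̄ - μ₀)/SE = (216.00 - 210)/3.0000 = 2.0000
Critical value: ±1.960
p-value = 0.0455
Decision: reject H₀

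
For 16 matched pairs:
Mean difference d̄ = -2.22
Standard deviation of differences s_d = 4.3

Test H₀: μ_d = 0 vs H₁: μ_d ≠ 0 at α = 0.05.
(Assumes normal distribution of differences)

df = n - 1 = 15
SE = s_d/√n = 4.3/√16 = 1.0750
t = d̄/SE = -2.22/1.0750 = -2.0651
Critical value: t_{0.025,15} = ±2.131
p-value ≈ 0.0566
Decision: fail to reject H₀

Answer: t = -2.0651, fail to reject H₀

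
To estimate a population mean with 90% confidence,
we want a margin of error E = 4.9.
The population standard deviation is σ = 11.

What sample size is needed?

z_0.05 = 1.645
n = (z×σ/E)² = (1.645×11/4.9)²
n = 13.6372
Round up: n = 14

Answer: n = 14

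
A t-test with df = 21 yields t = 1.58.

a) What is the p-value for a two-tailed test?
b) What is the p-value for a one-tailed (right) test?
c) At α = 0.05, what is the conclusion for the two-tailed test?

Using t-distribution with df = 21:
a) Two-tailed: p = 2×P(T > 1.58) = 0.1291
b) One-tailed: p = P(T > 1.58) = 0.0645
c) 0.1291 ≥ 0.05, fail to reject H₀

Answer: a) 0.1291, b) 0.0645, c) fail to reject H₀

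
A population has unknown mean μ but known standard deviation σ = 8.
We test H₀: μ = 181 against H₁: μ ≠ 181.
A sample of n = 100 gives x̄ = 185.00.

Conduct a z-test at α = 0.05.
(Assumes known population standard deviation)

Standard error: SE = σ/√n = 8/√100 = 0.8000
z-statistic: z = (x̄ - μ₀)/SE = (185.00 - 181)/0.8000 = 5.0000
Critical value: ±1.960
p-value < 0.0001
Decision: reject H₀

Answer: z = 5.0000, reject H₀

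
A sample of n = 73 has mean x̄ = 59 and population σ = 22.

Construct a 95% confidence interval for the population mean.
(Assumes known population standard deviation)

Answer: (53.9532, 64.0468)

Derivation:
Confidence level: 95%, α = 0.05
z_0.025 = 1.960
SE = σ/√n = 22/√73 = 2.5749
Margin of error = 1.960 × 2.5749 = 5.0468
CI: x̄ ± margin = 59 ± 5.0468
CI: (53.9532, 64.0468)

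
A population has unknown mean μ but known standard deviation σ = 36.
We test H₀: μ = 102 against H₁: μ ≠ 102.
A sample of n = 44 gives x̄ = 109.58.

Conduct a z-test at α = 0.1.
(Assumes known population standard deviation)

Standard error: SE = σ/√n = 36/√44 = 5.4272
z-statistic: z = (x̄ - μ₀)/SE = (109.58 - 102)/5.4272 = 1.3967
Critical value: ±1.645
p-value = 0.1625
Decision: fail to reject H₀

Answer: z = 1.3967, fail to reject H₀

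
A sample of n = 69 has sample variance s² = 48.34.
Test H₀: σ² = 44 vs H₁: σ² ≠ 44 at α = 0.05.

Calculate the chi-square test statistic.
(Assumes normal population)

df = n - 1 = 68
χ² = (n-1)s²/σ₀² = 68×48.34/44 = 74.7073
Critical values: χ²_{0.975,68} = 47.092, χ²_{0.025,68} = 92.689
Rejection region: χ² < 47.092 or χ² > 92.689
Decision: fail to reject H₀

Answer: χ² = 74.7073, fail to reject H₀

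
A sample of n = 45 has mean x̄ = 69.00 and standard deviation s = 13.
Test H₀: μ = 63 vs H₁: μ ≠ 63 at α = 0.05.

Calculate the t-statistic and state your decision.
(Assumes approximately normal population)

Answer: t = 3.0961, reject H₀

Derivation:
df = n - 1 = 44
SE = s/√n = 13/√45 = 1.9379
t = (x̄ - μ₀)/SE = (69.00 - 63)/1.9379 = 3.0961
Critical value: t_{0.025,44} = ±2.015
p-value ≈ 0.0034
Decision: reject H₀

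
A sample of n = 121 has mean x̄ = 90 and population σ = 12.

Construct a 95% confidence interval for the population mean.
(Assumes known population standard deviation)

Confidence level: 95%, α = 0.05
z_0.025 = 1.960
SE = σ/√n = 12/√121 = 1.0909
Margin of error = 1.960 × 1.0909 = 2.1382
CI: x̄ ± margin = 90 ± 2.1382
CI: (87.8618, 92.1382)

Answer: (87.8618, 92.1382)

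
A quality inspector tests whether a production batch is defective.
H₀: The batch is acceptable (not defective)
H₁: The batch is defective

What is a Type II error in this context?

Answer: Shipping a defective batch to customers

Derivation:
Type I error (α): Rejecting H₀ when H₀ is true
Type II error (β): Failing to reject H₀ when H₁ is true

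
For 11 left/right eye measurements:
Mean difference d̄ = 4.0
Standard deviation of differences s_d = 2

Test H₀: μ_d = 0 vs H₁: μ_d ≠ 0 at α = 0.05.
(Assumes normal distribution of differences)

df = n - 1 = 10
SE = s_d/√n = 2/√11 = 0.6030
t = d̄/SE = 4.0/0.6030 = 6.6335
Critical value: t_{0.025,10} = ±2.228
p-value ≈ 0.0001
Decision: reject H₀

Answer: t = 6.6335, reject H₀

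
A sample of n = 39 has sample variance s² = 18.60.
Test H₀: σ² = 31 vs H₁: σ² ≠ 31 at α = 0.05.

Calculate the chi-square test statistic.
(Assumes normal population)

Answer: χ² = 22.8000, reject H₀

Derivation:
df = n - 1 = 38
χ² = (n-1)s²/σ₀² = 38×18.60/31 = 22.8000
Critical values: χ²_{0.975,38} = 22.878, χ²_{0.025,38} = 56.896
Rejection region: χ² < 22.878 or χ² > 56.896
Decision: reject H₀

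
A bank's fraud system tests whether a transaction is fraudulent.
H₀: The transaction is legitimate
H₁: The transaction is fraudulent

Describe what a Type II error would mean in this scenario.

Type I error: rejecting H₀ when it is actually true (false positive).
Type II error: failing to reject H₀ when H₁ is actually true (false negative).

Answer: Allowing a fraudulent transaction to go through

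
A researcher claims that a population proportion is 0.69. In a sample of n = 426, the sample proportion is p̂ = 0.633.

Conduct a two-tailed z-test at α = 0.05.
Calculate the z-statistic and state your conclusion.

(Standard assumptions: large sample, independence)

H₀: p = 0.69, H₁: p ≠ 0.69
Standard error: SE = √(p₀(1-p₀)/n) = √(0.69×0.31/426) = 0.022408
z-statistic: z = (p̂ - p₀)/SE = (0.633 - 0.69)/0.022408 = -2.5437
Critical value: z_0.025 = ±1.960
p-value = 0.0110
Decision: reject H₀ at α = 0.05

Answer: z = -2.5437, reject H₀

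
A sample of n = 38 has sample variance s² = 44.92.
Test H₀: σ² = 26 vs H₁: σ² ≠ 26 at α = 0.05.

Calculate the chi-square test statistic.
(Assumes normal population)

Answer: χ² = 63.9246, reject H₀

Derivation:
df = n - 1 = 37
χ² = (n-1)s²/σ₀² = 37×44.92/26 = 63.9246
Critical values: χ²_{0.975,37} = 22.106, χ²_{0.025,37} = 55.668
Rejection region: χ² < 22.106 or χ² > 55.668
Decision: reject H₀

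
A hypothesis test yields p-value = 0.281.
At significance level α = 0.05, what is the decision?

Answer: fail to reject H₀

Derivation:
Compare p-value to α:
0.281 ≥ 0.05
Decision: fail to reject H₀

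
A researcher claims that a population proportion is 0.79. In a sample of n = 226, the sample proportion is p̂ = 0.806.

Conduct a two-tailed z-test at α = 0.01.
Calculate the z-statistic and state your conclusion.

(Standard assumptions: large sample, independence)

Answer: z = 0.5905, fail to reject H₀

Derivation:
H₀: p = 0.79, H₁: p ≠ 0.79
Standard error: SE = √(p₀(1-p₀)/n) = √(0.79×0.21/226) = 0.027094
z-statistic: z = (p̂ - p₀)/SE = (0.806 - 0.79)/0.027094 = 0.5905
Critical value: z_0.005 = ±2.576
p-value = 0.5549
Decision: fail to reject H₀ at α = 0.01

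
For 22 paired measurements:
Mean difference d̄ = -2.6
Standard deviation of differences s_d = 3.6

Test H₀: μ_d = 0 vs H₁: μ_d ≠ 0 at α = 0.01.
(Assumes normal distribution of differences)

Answer: t = -3.3876, reject H₀

Derivation:
df = n - 1 = 21
SE = s_d/√n = 3.6/√22 = 0.7675
t = d̄/SE = -2.6/0.7675 = -3.3876
Critical value: t_{0.005,21} = ±2.831
p-value ≈ 0.0028
Decision: reject H₀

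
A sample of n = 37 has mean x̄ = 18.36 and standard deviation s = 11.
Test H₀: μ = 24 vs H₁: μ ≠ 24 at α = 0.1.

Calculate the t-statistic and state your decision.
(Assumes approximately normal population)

df = n - 1 = 36
SE = s/√n = 11/√37 = 1.8084
t = (x̄ - μ₀)/SE = (18.36 - 24)/1.8084 = -3.1188
Critical value: t_{0.05,36} = ±1.688
p-value ≈ 0.0036
Decision: reject H₀

Answer: t = -3.1188, reject H₀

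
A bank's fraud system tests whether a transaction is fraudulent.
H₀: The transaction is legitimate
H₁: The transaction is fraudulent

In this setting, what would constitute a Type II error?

Type I error (α): Rejecting H₀ when H₀ is true
Type II error (β): Failing to reject H₀ when H₁ is true

Answer: Allowing a fraudulent transaction to go through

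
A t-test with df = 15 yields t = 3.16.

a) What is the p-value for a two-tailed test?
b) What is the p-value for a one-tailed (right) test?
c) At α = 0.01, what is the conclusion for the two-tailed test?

Answer: a) 0.0065, b) 0.0032, c) reject H₀

Derivation:
Using t-distribution with df = 15:
a) Two-tailed: p = 2×P(T > 3.16) = 0.0065
b) One-tailed: p = P(T > 3.16) = 0.0032
c) 0.0065 < 0.01, reject H₀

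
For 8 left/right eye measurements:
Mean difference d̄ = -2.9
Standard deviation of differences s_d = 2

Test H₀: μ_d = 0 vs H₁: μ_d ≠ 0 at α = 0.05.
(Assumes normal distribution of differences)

Answer: t = -4.1013, reject H₀

Derivation:
df = n - 1 = 7
SE = s_d/√n = 2/√8 = 0.7071
t = d̄/SE = -2.9/0.7071 = -4.1013
Critical value: t_{0.025,7} = ±2.365
p-value ≈ 0.0046
Decision: reject H₀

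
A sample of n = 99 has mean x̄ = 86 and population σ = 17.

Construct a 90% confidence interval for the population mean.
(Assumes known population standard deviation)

Confidence level: 90%, α = 0.1
z_0.05 = 1.645
SE = σ/√n = 17/√99 = 1.7086
Margin of error = 1.645 × 1.7086 = 2.8106
CI: x̄ ± margin = 86 ± 2.8106
CI: (83.1894, 88.8106)

Answer: (83.1894, 88.8106)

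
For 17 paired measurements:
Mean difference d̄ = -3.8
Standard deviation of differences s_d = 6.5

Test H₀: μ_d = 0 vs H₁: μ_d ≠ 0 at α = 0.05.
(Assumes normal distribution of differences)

df = n - 1 = 16
SE = s_d/√n = 6.5/√17 = 1.5765
t = d̄/SE = -3.8/1.5765 = -2.4104
Critical value: t_{0.025,16} = ±2.120
p-value ≈ 0.0283
Decision: reject H₀

Answer: t = -2.4104, reject H₀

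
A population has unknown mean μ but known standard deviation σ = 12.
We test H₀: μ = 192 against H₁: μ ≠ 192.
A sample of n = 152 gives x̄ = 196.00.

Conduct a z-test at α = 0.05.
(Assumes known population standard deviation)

Answer: z = 4.1097, reject H₀

Derivation:
Standard error: SE = σ/√n = 12/√152 = 0.9733
z-statistic: z = (x̄ - μ₀)/SE = (196.00 - 192)/0.9733 = 4.1097
Critical value: ±1.960
p-value < 0.0001
Decision: reject H₀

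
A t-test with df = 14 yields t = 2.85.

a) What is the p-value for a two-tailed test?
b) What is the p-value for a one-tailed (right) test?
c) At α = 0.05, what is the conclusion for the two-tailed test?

Using t-distribution with df = 14:
a) Two-tailed: p = 2×P(T > 2.85) = 0.0128
b) One-tailed: p = P(T > 2.85) = 0.0064
c) 0.0128 < 0.05, reject H₀

Answer: a) 0.0128, b) 0.0064, c) reject H₀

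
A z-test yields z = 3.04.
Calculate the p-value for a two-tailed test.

For z = 3.04:
p = 2×P(Z > |3.04|) = 2×(1 - Φ(3.04)) = 0.0024

Answer: p-value ≈ 0.0024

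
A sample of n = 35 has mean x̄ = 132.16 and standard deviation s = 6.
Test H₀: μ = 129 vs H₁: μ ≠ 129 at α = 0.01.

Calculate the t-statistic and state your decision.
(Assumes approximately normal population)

Answer: t = 3.1158, reject H₀

Derivation:
df = n - 1 = 34
SE = s/√n = 6/√35 = 1.0142
t = (x̄ - μ₀)/SE = (132.16 - 129)/1.0142 = 3.1158
Critical value: t_{0.005,34} = ±2.728
p-value ≈ 0.0037
Decision: reject H₀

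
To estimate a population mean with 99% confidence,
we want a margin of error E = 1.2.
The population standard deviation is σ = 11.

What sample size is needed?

Answer: n = 558

Derivation:
z_0.005 = 2.576
n = (z×σ/E)² = (2.576×11/1.2)²
n = 557.5895
Round up: n = 558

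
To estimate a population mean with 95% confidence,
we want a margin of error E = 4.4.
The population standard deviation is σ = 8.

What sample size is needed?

z_0.025 = 1.960
n = (z×σ/E)² = (1.960×8/4.4)²
n = 12.6995
Round up: n = 13

Answer: n = 13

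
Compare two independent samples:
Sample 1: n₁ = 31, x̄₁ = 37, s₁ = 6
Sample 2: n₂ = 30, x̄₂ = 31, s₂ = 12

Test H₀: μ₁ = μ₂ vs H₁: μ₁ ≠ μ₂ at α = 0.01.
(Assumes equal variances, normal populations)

Answer: t = 2.4821, fail to reject H₀

Derivation:
Pooled variance: s²_p = [30×6² + 29×12²]/(59) = 89.0847
s_p = 9.4385
SE = s_p×√(1/n₁ + 1/n₂) = 9.4385×√(1/31 + 1/30) = 2.4173
t = (x̄₁ - x̄₂)/SE = (37 - 31)/2.4173 = 2.4821
df = 59, t-critical = ±2.662
Decision: fail to reject H₀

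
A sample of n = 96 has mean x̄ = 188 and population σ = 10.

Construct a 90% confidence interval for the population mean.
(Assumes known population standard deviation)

Answer: (186.3211, 189.6789)

Derivation:
Confidence level: 90%, α = 0.1
z_0.05 = 1.645
SE = σ/√n = 10/√96 = 1.0206
Margin of error = 1.645 × 1.0206 = 1.6789
CI: x̄ ± margin = 188 ± 1.6789
CI: (186.3211, 189.6789)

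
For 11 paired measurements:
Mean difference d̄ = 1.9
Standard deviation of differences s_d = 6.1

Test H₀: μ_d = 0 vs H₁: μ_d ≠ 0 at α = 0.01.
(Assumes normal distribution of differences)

df = n - 1 = 10
SE = s_d/√n = 6.1/√11 = 1.8392
t = d̄/SE = 1.9/1.8392 = 1.0331
Critical value: t_{0.005,10} = ±3.169
p-value ≈ 0.3259
Decision: fail to reject H₀

Answer: t = 1.0331, fail to reject H₀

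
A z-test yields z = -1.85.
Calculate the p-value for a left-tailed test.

For z = -1.85:
p = P(Z < -1.85) = Φ(-1.85) = 0.0322

Answer: p-value ≈ 0.0322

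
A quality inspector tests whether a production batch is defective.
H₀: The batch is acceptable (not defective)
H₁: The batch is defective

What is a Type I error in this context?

Type I error: rejecting H₀ when it is actually true (false positive).
Type II error: failing to reject H₀ when H₁ is actually true (false negative).

Answer: Rejecting an acceptable batch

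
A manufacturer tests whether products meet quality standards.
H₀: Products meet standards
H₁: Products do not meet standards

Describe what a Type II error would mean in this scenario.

Type I error: rejecting H₀ when it is actually true (false positive).
Type II error: failing to reject H₀ when H₁ is actually true (false negative).

Answer: Accepting products as meeting standards when they don't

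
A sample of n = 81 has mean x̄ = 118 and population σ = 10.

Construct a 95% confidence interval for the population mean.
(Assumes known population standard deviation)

Answer: (115.8222, 120.1778)

Derivation:
Confidence level: 95%, α = 0.05
z_0.025 = 1.960
SE = σ/√n = 10/√81 = 1.1111
Margin of error = 1.960 × 1.1111 = 2.1778
CI: x̄ ± margin = 118 ± 2.1778
CI: (115.8222, 120.1778)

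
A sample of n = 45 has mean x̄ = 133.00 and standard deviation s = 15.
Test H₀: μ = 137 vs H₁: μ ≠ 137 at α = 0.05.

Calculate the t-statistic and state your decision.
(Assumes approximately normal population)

df = n - 1 = 44
SE = s/√n = 15/√45 = 2.2361
t = (x̄ - μ₀)/SE = (133.00 - 137)/2.2361 = -1.7888
Critical value: t_{0.025,44} = ±2.015
p-value ≈ 0.0805
Decision: fail to reject H₀

Answer: t = -1.7888, fail to reject H₀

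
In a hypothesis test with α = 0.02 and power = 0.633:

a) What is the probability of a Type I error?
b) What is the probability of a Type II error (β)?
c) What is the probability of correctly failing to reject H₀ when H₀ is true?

Answer: a) 0.02, b) 0.367, c) 0.98

Derivation:
a) Type I error probability = α = 0.02
b) Power = P(reject H₀ | H₁ true) = 1 - β = 0.633, so Type II error probability = β = 1 - Power = 0.367
c) P(fail to reject H₀ | H₀ true) = 1 - α = 0.98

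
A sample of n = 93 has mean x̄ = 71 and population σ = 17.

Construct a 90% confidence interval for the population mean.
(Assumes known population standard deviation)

Confidence level: 90%, α = 0.1
z_0.05 = 1.645
SE = σ/√n = 17/√93 = 1.7628
Margin of error = 1.645 × 1.7628 = 2.8998
CI: x̄ ± margin = 71 ± 2.8998
CI: (68.1002, 73.8998)

Answer: (68.1002, 73.8998)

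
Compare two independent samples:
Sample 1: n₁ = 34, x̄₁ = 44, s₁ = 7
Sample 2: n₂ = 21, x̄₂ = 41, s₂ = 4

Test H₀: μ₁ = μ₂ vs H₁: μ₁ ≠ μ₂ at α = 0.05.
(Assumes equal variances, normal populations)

Answer: t = 1.7879, fail to reject H₀

Derivation:
Pooled variance: s²_p = [33×7² + 20×4²]/(53) = 36.5472
s_p = 6.0454
SE = s_p×√(1/n₁ + 1/n₂) = 6.0454×√(1/34 + 1/21) = 1.6779
t = (x̄₁ - x̄₂)/SE = (44 - 41)/1.6779 = 1.7879
df = 53, t-critical = ±2.006
Decision: fail to reject H₀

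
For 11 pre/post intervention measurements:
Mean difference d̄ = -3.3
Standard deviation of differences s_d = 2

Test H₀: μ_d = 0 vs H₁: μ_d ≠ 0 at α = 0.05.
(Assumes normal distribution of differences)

df = n - 1 = 10
SE = s_d/√n = 2/√11 = 0.6030
t = d̄/SE = -3.3/0.6030 = -5.4726
Critical value: t_{0.025,10} = ±2.228
p-value ≈ 0.0003
Decision: reject H₀

Answer: t = -5.4726, reject H₀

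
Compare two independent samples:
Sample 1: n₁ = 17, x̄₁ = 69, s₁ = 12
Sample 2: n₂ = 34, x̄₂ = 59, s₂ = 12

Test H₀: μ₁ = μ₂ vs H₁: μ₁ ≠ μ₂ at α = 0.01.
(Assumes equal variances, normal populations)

Answer: t = 2.8054, reject H₀

Derivation:
Pooled variance: s²_p = [16×12² + 33×12²]/(49) = 144.0000
s_p = 12.0000
SE = s_p×√(1/n₁ + 1/n₂) = 12.0000×√(1/17 + 1/34) = 3.5645
t = (x̄₁ - x̄₂)/SE = (69 - 59)/3.5645 = 2.8054
df = 49, t-critical = ±2.680
Decision: reject H₀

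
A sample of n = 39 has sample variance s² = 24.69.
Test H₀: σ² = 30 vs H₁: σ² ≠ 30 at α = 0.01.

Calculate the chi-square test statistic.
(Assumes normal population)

df = n - 1 = 38
χ² = (n-1)s²/σ₀² = 38×24.69/30 = 31.2740
Critical values: χ²_{0.995,38} = 19.289, χ²_{0.005,38} = 64.181
Rejection region: χ² < 19.289 or χ² > 64.181
Decision: fail to reject H₀

Answer: χ² = 31.2740, fail to reject H₀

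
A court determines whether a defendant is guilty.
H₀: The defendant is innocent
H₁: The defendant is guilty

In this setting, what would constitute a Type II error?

Type I error (α): Rejecting H₀ when H₀ is true
Type II error (β): Failing to reject H₀ when H₁ is true

Answer: Acquitting a guilty person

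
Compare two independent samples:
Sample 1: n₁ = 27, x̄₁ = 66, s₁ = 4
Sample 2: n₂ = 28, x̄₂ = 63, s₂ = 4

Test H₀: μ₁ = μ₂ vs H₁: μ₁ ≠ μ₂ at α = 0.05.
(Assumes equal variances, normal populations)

Pooled variance: s²_p = [26×4² + 27×4²]/(53) = 16.0000
s_p = 4.0000
SE = s_p×√(1/n₁ + 1/n₂) = 4.0000×√(1/27 + 1/28) = 1.0789
t = (x̄₁ - x̄₂)/SE = (66 - 63)/1.0789 = 2.7806
df = 53, t-critical = ±2.006
Decision: reject H₀

Answer: t = 2.7806, reject H₀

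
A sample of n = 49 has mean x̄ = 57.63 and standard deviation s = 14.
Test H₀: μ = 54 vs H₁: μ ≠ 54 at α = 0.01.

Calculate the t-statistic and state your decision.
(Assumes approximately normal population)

Answer: t = 1.8150, fail to reject H₀

Derivation:
df = n - 1 = 48
SE = s/√n = 14/√49 = 2.0000
t = (x̄ - μ₀)/SE = (57.63 - 54)/2.0000 = 1.8150
Critical value: t_{0.005,48} = ±2.682
p-value ≈ 0.0758
Decision: fail to reject H₀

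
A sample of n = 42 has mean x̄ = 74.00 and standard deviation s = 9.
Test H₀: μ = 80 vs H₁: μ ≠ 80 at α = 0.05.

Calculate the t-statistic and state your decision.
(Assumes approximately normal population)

df = n - 1 = 41
SE = s/√n = 9/√42 = 1.3887
t = (x̄ - μ₀)/SE = (74.00 - 80)/1.3887 = -4.3206
Critical value: t_{0.025,41} = ±2.020
p-value ≈ 0.0001
Decision: reject H₀

Answer: t = -4.3206, reject H₀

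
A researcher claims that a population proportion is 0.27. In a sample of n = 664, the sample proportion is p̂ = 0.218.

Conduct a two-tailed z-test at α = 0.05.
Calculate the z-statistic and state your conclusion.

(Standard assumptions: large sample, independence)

Answer: z = -3.0182, reject H₀

Derivation:
H₀: p = 0.27, H₁: p ≠ 0.27
Standard error: SE = √(p₀(1-p₀)/n) = √(0.27×0.73/664) = 0.017229
z-statistic: z = (p̂ - p₀)/SE = (0.218 - 0.27)/0.017229 = -3.0182
Critical value: z_0.025 = ±1.960
p-value = 0.0025
Decision: reject H₀ at α = 0.05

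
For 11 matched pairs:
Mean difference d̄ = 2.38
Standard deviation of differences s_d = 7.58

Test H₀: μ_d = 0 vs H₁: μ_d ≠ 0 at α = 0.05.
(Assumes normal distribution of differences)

df = n - 1 = 10
SE = s_d/√n = 7.58/√11 = 2.2855
t = d̄/SE = 2.38/2.2855 = 1.0413
Critical value: t_{0.025,10} = ±2.228
p-value ≈ 0.3223
Decision: fail to reject H₀

Answer: t = 1.0413, fail to reject H₀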